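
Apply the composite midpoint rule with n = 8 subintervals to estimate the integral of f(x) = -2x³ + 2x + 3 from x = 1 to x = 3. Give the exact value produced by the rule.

-25.875

h = (3 − 1)/8 = 0.25.
Midpoints m₁,…,m₈ = 1.125, 1.375, 1.625, 1.875, 2.125, 2.375, 2.625, 2.875.
f(m₁)=2.40234375, f(m₂)=0.55078125, f(m₃)=-2.33203125, f(m₄)=-6.43359375, f(m₅)=-11.94140625, f(m₆)=-19.04296875, f(m₇)=-27.92578125, f(m₈)=-38.77734375.
h·[f(m₁) + f(m₂) + f(m₃) + f(m₄) + f(m₅) + f(m₆) + f(m₇) + f(m₈)] = 0.25·(-103.5) = -25.875.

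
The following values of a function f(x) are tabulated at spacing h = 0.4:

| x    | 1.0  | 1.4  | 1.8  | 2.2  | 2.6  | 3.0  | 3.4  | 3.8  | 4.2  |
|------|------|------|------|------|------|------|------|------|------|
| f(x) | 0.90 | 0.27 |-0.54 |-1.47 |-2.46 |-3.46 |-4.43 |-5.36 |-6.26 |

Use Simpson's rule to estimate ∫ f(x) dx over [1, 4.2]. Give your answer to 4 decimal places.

-8.0400

h = 0.4, n = 8.
(h/3)·[y₀ + 4y₁ + 2y₂ + 4y₃ + 2y₄ + 4y₅ + 2y₆ + 4y₇ + y₈] = 0.133333·(-60.30) = -8.0400.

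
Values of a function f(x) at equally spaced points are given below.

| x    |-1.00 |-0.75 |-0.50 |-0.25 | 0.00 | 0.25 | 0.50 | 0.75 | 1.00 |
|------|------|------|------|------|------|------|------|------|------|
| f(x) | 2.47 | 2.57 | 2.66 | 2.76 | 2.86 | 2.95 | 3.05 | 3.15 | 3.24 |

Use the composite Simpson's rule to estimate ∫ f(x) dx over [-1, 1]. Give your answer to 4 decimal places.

h = 0.25, n = 8.
(h/3)·[y₀ + 4y₁ + 2y₂ + 4y₃ + 2y₄ + 4y₅ + 2y₆ + 4y₇ + y₈] = 0.083333·(68.57) = 5.7142.

5.7142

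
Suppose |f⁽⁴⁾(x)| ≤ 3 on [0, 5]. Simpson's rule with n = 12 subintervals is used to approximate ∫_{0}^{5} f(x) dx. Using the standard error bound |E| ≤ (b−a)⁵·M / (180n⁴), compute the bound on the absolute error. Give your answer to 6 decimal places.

0.002512

|E| ≤ (5)⁵·3 / (180·12⁴) = 9375/3732480 = 0.002512.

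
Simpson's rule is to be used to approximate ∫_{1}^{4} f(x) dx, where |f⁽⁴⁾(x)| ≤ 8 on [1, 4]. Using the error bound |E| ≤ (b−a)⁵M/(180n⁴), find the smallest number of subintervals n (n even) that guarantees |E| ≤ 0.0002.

Need 1944/(180n⁴) ≤ 0.0002.
n⁴ ≥ 1944/(180·0.0002) = 54000 ⇒ n ≥ 15.2440, so the smallest even n is 16. (n must be even for Simpson's rule.)

16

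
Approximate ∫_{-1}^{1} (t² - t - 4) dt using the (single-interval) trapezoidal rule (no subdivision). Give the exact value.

-6

T = (b−a)/2 · [f(-1) + f(1)] = 1·[(-2) + (-4)] = -6.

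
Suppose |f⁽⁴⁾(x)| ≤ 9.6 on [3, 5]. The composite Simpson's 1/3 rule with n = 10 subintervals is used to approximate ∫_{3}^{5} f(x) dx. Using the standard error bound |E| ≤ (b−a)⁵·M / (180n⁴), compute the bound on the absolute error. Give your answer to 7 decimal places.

|E| ≤ (2)⁵·9.6 / (180·10⁴) = 307.2/1800000 = 0.0001707.

0.0001707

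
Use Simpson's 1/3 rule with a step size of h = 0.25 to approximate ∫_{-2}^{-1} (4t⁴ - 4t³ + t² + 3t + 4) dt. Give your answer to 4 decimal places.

h = (-1 − (-2))/4 = 0.25.
Nodes t₀,…,t₄ = -2, -1.75, -1.5, -1.25, -1.
f(t) = 4t⁴ - 4t³ + t² + 3t + 4: f₀=98, f₁=60.765625, f₂=35.5, f₃=19.390625, f₄=10.
(h/3)·[f₀ + 4f₁ + 2f₂ + 4f₃ + f₄] = 0.083333·(499.625) = 41.6354.

41.6354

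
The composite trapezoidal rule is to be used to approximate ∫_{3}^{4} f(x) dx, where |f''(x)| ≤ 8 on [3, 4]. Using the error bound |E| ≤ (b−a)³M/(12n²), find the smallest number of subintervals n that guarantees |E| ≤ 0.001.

Need 8/(12n²) ≤ 0.001.
n² ≥ 8/(12·0.001) = 666.667 ⇒ n ≥ 25.8199, so the smallest n is 26.

26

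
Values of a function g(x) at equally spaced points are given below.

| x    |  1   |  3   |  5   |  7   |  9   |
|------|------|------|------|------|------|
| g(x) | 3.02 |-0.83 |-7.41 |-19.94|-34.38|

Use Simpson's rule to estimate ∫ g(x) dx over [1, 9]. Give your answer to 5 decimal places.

-86.17333

h = 2, n = 4.
(h/3)·[y₀ + 4y₁ + 2y₂ + 4y₃ + y₄] = 0.666667·(-129.26) = -86.17333.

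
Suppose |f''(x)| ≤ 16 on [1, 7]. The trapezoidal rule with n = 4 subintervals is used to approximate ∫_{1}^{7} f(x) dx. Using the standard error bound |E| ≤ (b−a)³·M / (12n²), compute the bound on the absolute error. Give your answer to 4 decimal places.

18.0000

|E| ≤ (6)³·16 / (12·4²) = 3456/192 = 18.0000.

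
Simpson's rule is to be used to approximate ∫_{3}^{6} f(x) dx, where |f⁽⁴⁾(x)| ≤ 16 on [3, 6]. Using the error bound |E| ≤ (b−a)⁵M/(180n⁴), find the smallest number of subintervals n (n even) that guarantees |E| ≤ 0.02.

Need 3888/(180n⁴) ≤ 0.02.
n⁴ ≥ 3888/(180·0.02) = 1080 ⇒ n ≥ 5.7327, so the smallest even n is 6. (n must be even for Simpson's rule.)

6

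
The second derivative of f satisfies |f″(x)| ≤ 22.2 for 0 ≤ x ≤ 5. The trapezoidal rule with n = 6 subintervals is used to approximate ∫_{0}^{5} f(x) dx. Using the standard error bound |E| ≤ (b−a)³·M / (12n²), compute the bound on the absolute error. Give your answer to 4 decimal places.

6.4236

|E| ≤ (5)³·22.2 / (12·6²) = 2775/432 = 6.4236.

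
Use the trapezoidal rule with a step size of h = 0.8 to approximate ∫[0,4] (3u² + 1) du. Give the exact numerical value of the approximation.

69.28

h = (4 − 0)/5 = 0.8.
Nodes u₀,…,u₅ = 0, 0.8, 1.6, 2.4, 3.2, 4.
f(u) = 3u² + 1: f₀=1, f₁=2.92, f₂=8.68, f₃=18.28, f₄=31.72, f₅=49.
(h/2)·[f₀ + 2f₁ + 2f₂ + 2f₃ + 2f₄ + f₅] = 0.4·(173.2) = 69.28.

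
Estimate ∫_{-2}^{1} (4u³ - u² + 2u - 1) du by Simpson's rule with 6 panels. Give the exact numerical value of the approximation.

h = (1 − (-2))/6 = 0.5.
Nodes u₀,…,u₆ = -2, -1.5, -1, -0.5, 0, 0.5, 1.
f(u) = 4u³ - u² + 2u - 1: f₀=-41, f₁=-19.75, f₂=-8, f₃=-2.75, f₄=-1, f₅=0.25, f₆=4.
(h/3)·[f₀ + 4f₁ + 2f₂ + 4f₃ + 2f₄ + 4f₅ + f₆] = 0.166667·(-144) = -24.

-24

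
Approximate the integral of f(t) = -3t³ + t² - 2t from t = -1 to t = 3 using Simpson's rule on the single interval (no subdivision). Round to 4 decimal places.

S = (b−a)/6 · [f(-1) + 4f(1) + f(3)] = 0.666667·[6 + 4·(-4) + (-78)] = -58.6667.

-58.6667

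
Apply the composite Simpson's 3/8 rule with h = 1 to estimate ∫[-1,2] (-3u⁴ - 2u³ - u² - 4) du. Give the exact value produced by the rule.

-45

h = (2 − (-1))/3 = 1.
Nodes u₀,…,u₃ = -1, 0, 1, 2.
f(u) = -3u⁴ - 2u³ - u² - 4: f₀=-6, f₁=-4, f₂=-10, f₃=-72.
(3h/8)·[f₀ + 3f₁ + 3f₂ + f₃] = 0.375·(-120) = -45.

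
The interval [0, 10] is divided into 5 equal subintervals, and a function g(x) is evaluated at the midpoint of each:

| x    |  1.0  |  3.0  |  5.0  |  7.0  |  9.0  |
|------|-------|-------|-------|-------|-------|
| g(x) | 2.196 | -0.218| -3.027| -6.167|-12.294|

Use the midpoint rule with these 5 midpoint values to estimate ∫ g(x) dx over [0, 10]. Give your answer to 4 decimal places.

-39.0200

h = 2, n = 5.
h·[y(m₁) + y(m₂) + y(m₃) + y(m₄) + y(m₅)] = 2·(-19.510) = -39.0200.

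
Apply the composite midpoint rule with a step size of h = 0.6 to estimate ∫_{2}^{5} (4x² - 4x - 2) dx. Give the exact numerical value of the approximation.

h = (5 − 2)/5 = 0.6.
Midpoints m₁,…,m₅ = 2.3, 2.9, 3.5, 4.1, 4.7.
f(m₁)=9.96, f(m₂)=20.04, f(m₃)=33, f(m₄)=48.84, f(m₅)=67.56.
h·[f(m₁) + f(m₂) + f(m₃) + f(m₄) + f(m₅)] = 0.6·(179.4) = 107.64.

107.64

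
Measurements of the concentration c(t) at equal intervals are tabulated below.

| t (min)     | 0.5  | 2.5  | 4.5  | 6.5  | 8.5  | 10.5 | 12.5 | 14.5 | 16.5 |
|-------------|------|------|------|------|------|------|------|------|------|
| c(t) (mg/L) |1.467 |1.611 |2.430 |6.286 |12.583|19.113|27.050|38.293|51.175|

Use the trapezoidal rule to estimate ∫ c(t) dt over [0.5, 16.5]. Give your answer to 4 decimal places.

267.3740

h = 2, n = 8.
(h/2)·[y₀ + 2y₁ + 2y₂ + 2y₃ + 2y₄ + 2y₅ + 2y₆ + 2y₇ + y₈] = 1·(267.374) = 267.3740.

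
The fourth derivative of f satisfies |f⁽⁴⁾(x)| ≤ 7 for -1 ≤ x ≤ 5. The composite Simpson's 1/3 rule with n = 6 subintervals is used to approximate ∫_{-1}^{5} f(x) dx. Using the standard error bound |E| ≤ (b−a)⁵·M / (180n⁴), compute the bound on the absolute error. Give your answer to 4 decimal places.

|E| ≤ (6)⁵·7 / (180·6⁴) = 54432/233280 = 0.2333.

0.2333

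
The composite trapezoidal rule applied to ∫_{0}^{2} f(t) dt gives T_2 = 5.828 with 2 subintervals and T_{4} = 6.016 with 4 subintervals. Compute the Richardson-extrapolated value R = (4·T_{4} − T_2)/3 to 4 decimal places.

6.0787

R = (4·T_{4} − T_2) / 3 = (4·6.016 − 5.828)/3 = (18.236)/3 = 6.0787.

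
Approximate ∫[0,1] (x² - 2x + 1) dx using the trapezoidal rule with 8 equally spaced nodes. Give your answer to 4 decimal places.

h = (1 − 0)/7 = 0.142857.
Nodes x₀,…,x₇ = 0, 0.142857, 0.285714, 0.428571, 0.571429, 0.714286, 0.857143, 1.
f(x) = x² - 2x + 1: f₀=1, f₁=0.734694, f₂=0.510204, f₃=0.326531, f₄=0.183673, f₅=0.081633, f₆=0.020408, f₇=0.
(h/2)·[f₀ + 2f₁ + 2f₂ + 2f₃ + 2f₄ + 2f₅ + 2f₆ + f₇] = 0.071429·(4.714286) = 0.3367.

0.3367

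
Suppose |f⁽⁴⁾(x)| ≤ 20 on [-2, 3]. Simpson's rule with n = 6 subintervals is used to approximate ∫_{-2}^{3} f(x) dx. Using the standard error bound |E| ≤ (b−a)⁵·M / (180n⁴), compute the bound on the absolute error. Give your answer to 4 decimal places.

0.2679

|E| ≤ (5)⁵·20 / (180·6⁴) = 62500/233280 = 0.2679.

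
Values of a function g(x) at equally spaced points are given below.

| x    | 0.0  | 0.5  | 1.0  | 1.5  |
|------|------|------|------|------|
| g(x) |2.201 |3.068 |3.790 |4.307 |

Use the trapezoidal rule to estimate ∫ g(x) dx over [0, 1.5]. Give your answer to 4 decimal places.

h = 0.5, n = 3.
(h/2)·[y₀ + 2y₁ + 2y₂ + y₃] = 0.25·(20.224) = 5.0560.

5.0560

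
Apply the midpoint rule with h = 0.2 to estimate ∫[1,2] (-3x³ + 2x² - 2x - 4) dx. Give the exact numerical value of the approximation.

-13.545

h = (2 − 1)/5 = 0.2.
Midpoints m₁,…,m₅ = 1.1, 1.3, 1.5, 1.7, 1.9.
f(m₁)=-7.773, f(m₂)=-9.811, f(m₃)=-12.625, f(m₄)=-16.359, f(m₅)=-21.157.
h·[f(m₁) + f(m₂) + f(m₃) + f(m₄) + f(m₅)] = 0.2·(-67.725) = -13.545.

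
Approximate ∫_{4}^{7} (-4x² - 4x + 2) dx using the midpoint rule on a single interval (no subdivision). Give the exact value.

-423

M = (b−a)·f(5.5) = 3·(-141) = -423.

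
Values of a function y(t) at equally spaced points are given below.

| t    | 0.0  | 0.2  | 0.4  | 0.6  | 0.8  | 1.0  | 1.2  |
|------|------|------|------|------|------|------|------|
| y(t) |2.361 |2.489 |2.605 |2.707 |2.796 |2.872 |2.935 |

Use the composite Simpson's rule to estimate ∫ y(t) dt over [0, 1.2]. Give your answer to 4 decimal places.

h = 0.2, n = 6.
(h/3)·[y₀ + 4y₁ + 2y₂ + 4y₃ + 2y₄ + 4y₅ + y₆] = 0.066667·(48.370) = 3.2247.

3.2247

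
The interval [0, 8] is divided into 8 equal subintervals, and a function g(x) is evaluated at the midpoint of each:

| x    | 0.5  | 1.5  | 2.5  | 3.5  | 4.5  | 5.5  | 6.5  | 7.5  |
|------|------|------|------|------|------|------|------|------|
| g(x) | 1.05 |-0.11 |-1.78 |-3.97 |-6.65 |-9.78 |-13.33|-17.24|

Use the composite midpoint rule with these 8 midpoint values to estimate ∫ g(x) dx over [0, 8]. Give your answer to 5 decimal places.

h = 1, n = 8.
h·[y(m₁) + y(m₂) + y(m₃) + y(m₄) + y(m₅) + y(m₆) + y(m₇) + y(m₈)] = 1·(-51.81) = -51.81000.

-51.81000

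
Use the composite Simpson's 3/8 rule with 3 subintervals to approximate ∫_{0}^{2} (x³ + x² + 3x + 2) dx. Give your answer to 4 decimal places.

h = (2 − 0)/3 = 0.666667.
Nodes x₀,…,x₃ = 0, 0.666667, 1.333333, 2.
f(x) = x³ + x² + 3x + 2: f₀=2, f₁=4.740741, f₂=10.148148, f₃=20.
(3h/8)·[f₀ + 3f₁ + 3f₂ + f₃] = 0.25·(66.666667) = 16.6667.

16.6667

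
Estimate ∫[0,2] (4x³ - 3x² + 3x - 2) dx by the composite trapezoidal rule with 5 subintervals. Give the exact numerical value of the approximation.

10.48

h = (2 − 0)/5 = 0.4.
Nodes x₀,…,x₅ = 0, 0.4, 0.8, 1.2, 1.6, 2.
f(x) = 4x³ - 3x² + 3x - 2: f₀=-2, f₁=-1.024, f₂=0.528, f₃=4.192, f₄=11.504, f₅=24.
(h/2)·[f₀ + 2f₁ + 2f₂ + 2f₃ + 2f₄ + f₅] = 0.2·(52.4) = 10.48.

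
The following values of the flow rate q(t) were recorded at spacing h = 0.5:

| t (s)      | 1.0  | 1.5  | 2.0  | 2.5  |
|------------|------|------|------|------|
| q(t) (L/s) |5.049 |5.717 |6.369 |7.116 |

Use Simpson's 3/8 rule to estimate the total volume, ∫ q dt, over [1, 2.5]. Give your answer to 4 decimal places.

h = 0.5, n = 3.
(3h/8)·[y₀ + 3y₁ + 3y₂ + y₃] = 0.1875·(48.423) = 9.0793.

9.0793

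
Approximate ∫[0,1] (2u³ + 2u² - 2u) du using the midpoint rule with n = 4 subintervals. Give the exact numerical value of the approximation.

h = (1 − 0)/4 = 0.25.
Midpoints m₁,…,m₄ = 0.125, 0.375, 0.625, 0.875.
f(m₁)=-0.21484375, f(m₂)=-0.36328125, f(m₃)=0.01953125, f(m₄)=1.12109375.
h·[f(m₁) + f(m₂) + f(m₃) + f(m₄)] = 0.25·(0.5625) = 0.140625.

0.140625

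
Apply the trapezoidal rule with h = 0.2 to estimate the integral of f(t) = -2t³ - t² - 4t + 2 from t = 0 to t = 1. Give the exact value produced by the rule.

-0.86

h = (1 − 0)/5 = 0.2.
Nodes t₀,…,t₅ = 0, 0.2, 0.4, 0.6, 0.8, 1.
f(t) = -2t³ - t² - 4t + 2: f₀=2, f₁=1.144, f₂=0.112, f₃=-1.192, f₄=-2.864, f₅=-5.
(h/2)·[f₀ + 2f₁ + 2f₂ + 2f₃ + 2f₄ + f₅] = 0.1·(-8.6) = -0.86.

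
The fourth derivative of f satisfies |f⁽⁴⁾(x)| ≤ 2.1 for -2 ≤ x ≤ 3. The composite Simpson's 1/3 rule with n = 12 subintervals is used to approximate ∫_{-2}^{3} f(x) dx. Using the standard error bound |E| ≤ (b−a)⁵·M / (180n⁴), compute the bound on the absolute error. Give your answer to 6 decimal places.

|E| ≤ (5)⁵·2.1 / (180·12⁴) = 6562.5/3732480 = 0.001758.

0.001758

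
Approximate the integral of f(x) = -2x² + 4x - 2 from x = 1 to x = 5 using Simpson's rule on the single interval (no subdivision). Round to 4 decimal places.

S = (b−a)/6 · [f(1) + 4f(3) + f(5)] = 0.666667·[0 + 4·(-8) + (-32)] = -42.6667.

-42.6667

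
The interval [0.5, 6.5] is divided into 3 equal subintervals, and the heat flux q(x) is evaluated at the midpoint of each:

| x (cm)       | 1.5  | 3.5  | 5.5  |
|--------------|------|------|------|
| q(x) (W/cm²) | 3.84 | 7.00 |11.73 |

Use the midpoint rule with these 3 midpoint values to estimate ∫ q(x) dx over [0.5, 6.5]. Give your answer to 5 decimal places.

45.14000

h = 2, n = 3.
h·[y(m₁) + y(m₂) + y(m₃)] = 2·(22.57) = 45.14000.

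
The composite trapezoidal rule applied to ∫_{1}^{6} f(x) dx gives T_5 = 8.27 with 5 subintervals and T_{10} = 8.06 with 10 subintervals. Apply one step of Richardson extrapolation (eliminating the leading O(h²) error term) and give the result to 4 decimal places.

7.9900

R = (4·T_{10} − T_5) / 3 = (4·8.06 − 8.27)/3 = (23.97)/3 = 7.9900.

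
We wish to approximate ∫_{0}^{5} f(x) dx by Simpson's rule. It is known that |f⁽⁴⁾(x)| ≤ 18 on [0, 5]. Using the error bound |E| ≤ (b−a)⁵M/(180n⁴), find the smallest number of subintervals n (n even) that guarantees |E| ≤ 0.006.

Need 56250/(180n⁴) ≤ 0.006.
n⁴ ≥ 56250/(180·0.006) = 52083.3 ⇒ n ≥ 15.1069, so the smallest even n is 16. (n must be even for Simpson's rule.)

16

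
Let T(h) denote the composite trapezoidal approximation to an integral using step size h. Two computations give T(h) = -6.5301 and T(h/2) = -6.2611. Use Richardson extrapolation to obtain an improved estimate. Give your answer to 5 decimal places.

R = (4·T(h/2) − T(h)) / 3 = (4·(-6.2611) − (-6.5301))/3 = (-18.5143)/3 = -6.17143.

-6.17143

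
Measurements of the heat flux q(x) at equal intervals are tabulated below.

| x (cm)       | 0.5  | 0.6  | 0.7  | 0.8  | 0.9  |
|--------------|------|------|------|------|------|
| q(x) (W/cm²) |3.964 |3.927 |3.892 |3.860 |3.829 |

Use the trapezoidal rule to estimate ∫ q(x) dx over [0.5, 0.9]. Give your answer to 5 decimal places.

1.55755

h = 0.1, n = 4.
(h/2)·[y₀ + 2y₁ + 2y₂ + 2y₃ + y₄] = 0.05·(31.151) = 1.55755.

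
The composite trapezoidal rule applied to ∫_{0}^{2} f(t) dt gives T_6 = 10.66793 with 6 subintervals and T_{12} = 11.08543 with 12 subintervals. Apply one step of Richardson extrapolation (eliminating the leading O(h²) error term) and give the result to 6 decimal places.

11.224597

R = (4·T_{12} − T_6) / 3 = (4·11.08543 − 10.66793)/3 = (33.67379)/3 = 11.224597.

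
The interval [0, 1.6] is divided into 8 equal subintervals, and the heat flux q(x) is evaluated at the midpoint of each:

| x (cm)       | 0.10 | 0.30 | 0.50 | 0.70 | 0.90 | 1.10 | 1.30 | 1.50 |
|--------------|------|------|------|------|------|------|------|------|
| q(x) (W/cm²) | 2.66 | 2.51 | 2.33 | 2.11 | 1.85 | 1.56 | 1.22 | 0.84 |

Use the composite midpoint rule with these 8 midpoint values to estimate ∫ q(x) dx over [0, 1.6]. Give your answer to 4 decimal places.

3.0160

h = 0.2, n = 8.
h·[y(m₁) + y(m₂) + y(m₃) + y(m₄) + y(m₅) + y(m₆) + y(m₇) + y(m₈)] = 0.2·(15.08) = 3.0160.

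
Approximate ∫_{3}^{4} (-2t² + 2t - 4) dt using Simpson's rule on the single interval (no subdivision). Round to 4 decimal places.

S = (b−a)/6 · [f(3) + 4f(3.5) + f(4)] = 0.166667·[(-16) + 4·(-21.5) + (-28)] = -21.6667.

-21.6667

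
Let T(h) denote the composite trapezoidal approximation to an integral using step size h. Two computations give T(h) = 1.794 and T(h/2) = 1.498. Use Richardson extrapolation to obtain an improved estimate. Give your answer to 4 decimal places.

R = (4·T(h/2) − T(h)) / 3 = (4·1.498 − 1.794)/3 = (4.198)/3 = 1.3993.

1.3993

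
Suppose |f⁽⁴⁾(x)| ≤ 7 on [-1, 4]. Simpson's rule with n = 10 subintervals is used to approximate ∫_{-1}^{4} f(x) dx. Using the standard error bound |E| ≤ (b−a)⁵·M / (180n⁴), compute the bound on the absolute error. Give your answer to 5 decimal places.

|E| ≤ (5)⁵·7 / (180·10⁴) = 21875/1800000 = 0.01215.

0.01215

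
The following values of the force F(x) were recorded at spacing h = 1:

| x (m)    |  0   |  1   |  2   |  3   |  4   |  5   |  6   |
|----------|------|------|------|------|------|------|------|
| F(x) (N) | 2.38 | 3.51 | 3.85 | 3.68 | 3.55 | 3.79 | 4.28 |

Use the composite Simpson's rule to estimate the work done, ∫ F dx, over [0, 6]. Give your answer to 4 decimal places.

21.7933

h = 1, n = 6.
(h/3)·[y₀ + 4y₁ + 2y₂ + 4y₃ + 2y₄ + 4y₅ + y₆] = 0.333333·(65.38) = 21.7933.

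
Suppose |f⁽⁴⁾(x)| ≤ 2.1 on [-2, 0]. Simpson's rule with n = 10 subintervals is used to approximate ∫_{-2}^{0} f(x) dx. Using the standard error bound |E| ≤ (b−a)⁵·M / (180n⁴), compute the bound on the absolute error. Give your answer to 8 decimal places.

|E| ≤ (2)⁵·2.1 / (180·10⁴) = 67.2/1800000 = 0.00003733.

0.00003733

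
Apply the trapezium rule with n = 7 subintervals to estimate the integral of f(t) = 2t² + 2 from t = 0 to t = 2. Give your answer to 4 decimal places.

h = (2 − 0)/7 = 0.285714.
Nodes t₀,…,t₇ = 0, 0.285714, 0.571429, 0.857143, 1.142857, 1.428571, 1.714286, 2.
f(t) = 2t² + 2: f₀=2, f₁=2.163265, f₂=2.653061, f₃=3.469388, f₄=4.612245, f₅=6.081633, f₆=7.877551, f₇=10.
(h/2)·[f₀ + 2f₁ + 2f₂ + 2f₃ + 2f₄ + 2f₅ + 2f₆ + f₇] = 0.142857·(65.714286) = 9.3878.

9.3878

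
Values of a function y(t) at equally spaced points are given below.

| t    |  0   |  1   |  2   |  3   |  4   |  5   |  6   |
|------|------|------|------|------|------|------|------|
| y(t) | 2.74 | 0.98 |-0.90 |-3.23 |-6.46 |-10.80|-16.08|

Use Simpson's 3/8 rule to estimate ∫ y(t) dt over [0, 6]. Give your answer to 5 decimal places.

h = 1, n = 6.
(3h/8)·[y₀ + 3y₁ + 3y₂ + 2y₃ + 3y₄ + 3y₅ + y₆] = 0.375·(-71.34) = -26.75250.

-26.75250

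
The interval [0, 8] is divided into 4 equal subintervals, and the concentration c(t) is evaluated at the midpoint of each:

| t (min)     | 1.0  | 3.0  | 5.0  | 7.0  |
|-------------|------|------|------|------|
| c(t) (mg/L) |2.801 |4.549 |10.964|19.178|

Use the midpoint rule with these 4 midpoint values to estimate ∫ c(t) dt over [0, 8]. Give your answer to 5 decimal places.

74.98400

h = 2, n = 4.
h·[y(m₁) + y(m₂) + y(m₃) + y(m₄)] = 2·(37.492) = 74.98400.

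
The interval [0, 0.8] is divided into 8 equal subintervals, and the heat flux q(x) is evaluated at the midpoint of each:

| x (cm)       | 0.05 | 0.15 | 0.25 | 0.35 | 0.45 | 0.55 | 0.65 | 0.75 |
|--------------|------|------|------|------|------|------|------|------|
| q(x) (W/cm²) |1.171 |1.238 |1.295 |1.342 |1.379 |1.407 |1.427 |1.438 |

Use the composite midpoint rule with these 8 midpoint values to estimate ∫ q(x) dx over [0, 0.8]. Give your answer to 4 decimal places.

1.0697

h = 0.1, n = 8.
h·[y(m₁) + y(m₂) + y(m₃) + y(m₄) + y(m₅) + y(m₆) + y(m₇) + y(m₈)] = 0.1·(10.697) = 1.0697.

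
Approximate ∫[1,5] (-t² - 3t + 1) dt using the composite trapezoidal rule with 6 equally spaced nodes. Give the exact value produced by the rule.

h = (5 − 1)/5 = 0.8.
Nodes t₀,…,t₅ = 1, 1.8, 2.6, 3.4, 4.2, 5.
f(t) = -t² - 3t + 1: f₀=-3, f₁=-7.64, f₂=-13.56, f₃=-20.76, f₄=-29.24, f₅=-39.
(h/2)·[f₀ + 2f₁ + 2f₂ + 2f₃ + 2f₄ + f₅] = 0.4·(-184.4) = -73.76.

-73.76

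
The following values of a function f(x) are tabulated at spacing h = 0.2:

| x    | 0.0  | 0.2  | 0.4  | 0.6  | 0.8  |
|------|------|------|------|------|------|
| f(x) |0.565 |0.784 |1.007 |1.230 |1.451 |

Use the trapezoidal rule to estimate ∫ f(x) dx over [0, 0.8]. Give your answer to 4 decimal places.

h = 0.2, n = 4.
(h/2)·[y₀ + 2y₁ + 2y₂ + 2y₃ + y₄] = 0.1·(8.058) = 0.8058.

0.8058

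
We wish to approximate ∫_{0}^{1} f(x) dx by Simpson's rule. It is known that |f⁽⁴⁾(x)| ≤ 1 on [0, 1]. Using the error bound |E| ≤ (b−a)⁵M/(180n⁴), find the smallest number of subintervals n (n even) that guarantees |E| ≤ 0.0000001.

Need 1/(180n⁴) ≤ 0.0000001.
n⁴ ≥ 1/(180·0.0000001) = 55555.6 ⇒ n ≥ 15.3526, so the smallest even n is 16. (n must be even for Simpson's rule.)

16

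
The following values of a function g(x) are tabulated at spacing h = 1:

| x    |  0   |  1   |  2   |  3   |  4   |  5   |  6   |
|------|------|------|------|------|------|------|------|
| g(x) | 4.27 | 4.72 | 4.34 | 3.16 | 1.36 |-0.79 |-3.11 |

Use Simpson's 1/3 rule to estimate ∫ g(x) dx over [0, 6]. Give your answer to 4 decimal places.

h = 1, n = 6.
(h/3)·[y₀ + 4y₁ + 2y₂ + 4y₃ + 2y₄ + 4y₅ + y₆] = 0.333333·(40.92) = 13.6400.

13.6400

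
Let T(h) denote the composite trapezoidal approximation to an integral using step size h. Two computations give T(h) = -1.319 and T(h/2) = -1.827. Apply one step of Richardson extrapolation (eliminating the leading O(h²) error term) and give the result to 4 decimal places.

-1.9963

R = (4·T(h/2) − T(h)) / 3 = (4·(-1.827) − (-1.319))/3 = (-5.989)/3 = -1.9963.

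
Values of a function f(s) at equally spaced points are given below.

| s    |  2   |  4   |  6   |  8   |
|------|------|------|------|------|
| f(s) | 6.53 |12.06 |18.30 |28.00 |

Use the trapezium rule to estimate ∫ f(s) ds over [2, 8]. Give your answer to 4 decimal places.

95.2500

h = 2, n = 3.
(h/2)·[y₀ + 2y₁ + 2y₂ + y₃] = 1·(95.25) = 95.2500.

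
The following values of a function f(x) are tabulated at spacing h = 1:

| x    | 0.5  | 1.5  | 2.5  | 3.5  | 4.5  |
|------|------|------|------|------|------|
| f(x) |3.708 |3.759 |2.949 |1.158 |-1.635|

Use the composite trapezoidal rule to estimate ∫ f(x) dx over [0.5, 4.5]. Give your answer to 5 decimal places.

8.90250

h = 1, n = 4.
(h/2)·[y₀ + 2y₁ + 2y₂ + 2y₃ + y₄] = 0.5·(17.805) = 8.90250.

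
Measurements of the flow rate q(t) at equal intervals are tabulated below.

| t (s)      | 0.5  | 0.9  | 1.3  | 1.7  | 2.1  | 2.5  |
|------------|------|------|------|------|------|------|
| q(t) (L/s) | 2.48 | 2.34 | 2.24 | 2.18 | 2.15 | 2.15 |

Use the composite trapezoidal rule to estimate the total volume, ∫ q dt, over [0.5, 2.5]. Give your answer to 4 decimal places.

h = 0.4, n = 5.
(h/2)·[y₀ + 2y₁ + 2y₂ + 2y₃ + 2y₄ + y₅] = 0.2·(22.45) = 4.4900.

4.4900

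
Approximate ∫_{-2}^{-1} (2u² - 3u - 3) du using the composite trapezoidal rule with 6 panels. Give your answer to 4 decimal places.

6.1759

h = (-1 − (-2))/6 = 0.166667.
Nodes u₀,…,u₆ = -2, -1.833333, -1.666667, -1.5, -1.333333, -1.166667, -1.
f(u) = 2u² - 3u - 3: f₀=11, f₁=9.222222, f₂=7.555556, f₃=6, f₄=4.555556, f₅=3.222222, f₆=2.
(h/2)·[f₀ + 2f₁ + 2f₂ + 2f₃ + 2f₄ + 2f₅ + f₆] = 0.083333·(74.111111) = 6.1759.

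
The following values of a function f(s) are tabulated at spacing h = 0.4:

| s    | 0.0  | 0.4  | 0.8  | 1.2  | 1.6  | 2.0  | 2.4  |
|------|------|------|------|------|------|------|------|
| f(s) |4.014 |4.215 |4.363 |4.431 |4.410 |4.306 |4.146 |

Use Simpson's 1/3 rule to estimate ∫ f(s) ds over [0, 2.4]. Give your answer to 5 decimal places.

10.33520

h = 0.4, n = 6.
(h/3)·[y₀ + 4y₁ + 2y₂ + 4y₃ + 2y₄ + 4y₅ + y₆] = 0.133333·(77.514) = 10.33520.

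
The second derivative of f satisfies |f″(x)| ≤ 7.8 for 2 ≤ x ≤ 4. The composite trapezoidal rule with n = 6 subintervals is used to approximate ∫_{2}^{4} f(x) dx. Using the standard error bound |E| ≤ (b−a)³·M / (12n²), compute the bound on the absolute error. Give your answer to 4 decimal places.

|E| ≤ (2)³·7.8 / (12·6²) = 62.4/432 = 0.1444.

0.1444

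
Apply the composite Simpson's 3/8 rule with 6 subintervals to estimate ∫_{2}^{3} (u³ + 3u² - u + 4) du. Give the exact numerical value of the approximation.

h = (3 − 2)/6 = 0.166667.
Nodes u₀,…,u₆ = 2, 2.166667, 2.333333, 2.5, 2.666667, 2.833333, 3.
f(u) = u³ + 3u² - u + 4: f₀=22, f₁=26.087963, f₂=30.703704, f₃=35.875, f₄=41.629630, f₅=47.995370, f₆=55.
(3h/8)·[f₀ + 3f₁ + 3f₂ + 2f₃ + 3f₄ + 3f₅ + f₆] = 0.0625·(588) = 36.75.

36.75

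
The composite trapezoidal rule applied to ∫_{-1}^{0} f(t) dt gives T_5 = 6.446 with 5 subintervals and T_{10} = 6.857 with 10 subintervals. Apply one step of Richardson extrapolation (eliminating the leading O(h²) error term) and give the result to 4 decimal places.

R = (4·T_{10} − T_5) / 3 = (4·6.857 − 6.446)/3 = (20.982)/3 = 6.9940.

6.9940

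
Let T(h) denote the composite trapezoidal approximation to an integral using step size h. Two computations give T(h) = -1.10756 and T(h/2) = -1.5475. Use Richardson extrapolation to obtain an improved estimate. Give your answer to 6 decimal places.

R = (4·T(h/2) − T(h)) / 3 = (4·(-1.5475) − (-1.10756))/3 = (-5.08244)/3 = -1.694147.

-1.694147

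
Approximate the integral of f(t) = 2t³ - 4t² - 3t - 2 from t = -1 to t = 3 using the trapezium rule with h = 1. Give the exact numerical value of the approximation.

h = (3 − (-1))/4 = 1.
Nodes t₀,…,t₄ = -1, 0, 1, 2, 3.
f(t) = 2t³ - 4t² - 3t - 2: f₀=-5, f₁=-2, f₂=-7, f₃=-8, f₄=7.
(h/2)·[f₀ + 2f₁ + 2f₂ + 2f₃ + f₄] = 0.5·(-32) = -16.

-16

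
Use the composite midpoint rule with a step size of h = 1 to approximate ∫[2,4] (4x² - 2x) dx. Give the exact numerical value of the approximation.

h = (4 − 2)/2 = 1.
Midpoints m₁,…,m₂ = 2.5, 3.5.
f(m₁)=20, f(m₂)=42.
h·[f(m₁) + f(m₂)] = 1·(62) = 62.

62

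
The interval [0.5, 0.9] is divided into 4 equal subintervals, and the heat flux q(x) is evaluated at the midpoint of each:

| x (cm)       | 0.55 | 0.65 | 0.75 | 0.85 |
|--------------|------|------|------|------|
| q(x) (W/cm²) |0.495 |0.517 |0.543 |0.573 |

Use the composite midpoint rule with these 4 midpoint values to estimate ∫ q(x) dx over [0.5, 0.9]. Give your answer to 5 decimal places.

h = 0.1, n = 4.
h·[y(m₁) + y(m₂) + y(m₃) + y(m₄)] = 0.1·(2.128) = 0.21280.

0.21280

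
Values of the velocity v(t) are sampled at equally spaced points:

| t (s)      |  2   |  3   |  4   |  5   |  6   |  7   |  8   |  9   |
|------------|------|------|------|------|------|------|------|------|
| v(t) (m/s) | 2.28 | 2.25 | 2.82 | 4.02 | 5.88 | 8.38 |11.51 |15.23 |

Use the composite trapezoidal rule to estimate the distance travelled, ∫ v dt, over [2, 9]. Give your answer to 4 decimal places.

h = 1, n = 7.
(h/2)·[y₀ + 2y₁ + 2y₂ + 2y₃ + 2y₄ + 2y₅ + 2y₆ + y₇] = 0.5·(87.23) = 43.6150.

43.6150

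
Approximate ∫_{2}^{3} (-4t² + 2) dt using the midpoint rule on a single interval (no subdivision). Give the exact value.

M = (b−a)·f(2.5) = 1·(-23) = -23.

-23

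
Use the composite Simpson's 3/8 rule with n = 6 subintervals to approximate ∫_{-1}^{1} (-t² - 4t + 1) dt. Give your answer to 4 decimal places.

1.3333

h = (1 − (-1))/6 = 0.333333.
Nodes t₀,…,t₆ = -1, -0.666667, -0.333333, 0, 0.333333, 0.666667, 1.
f(t) = -t² - 4t + 1: f₀=4, f₁=3.222222, f₂=2.222222, f₃=1, f₄=-0.444444, f₅=-2.111111, f₆=-4.
(3h/8)·[f₀ + 3f₁ + 3f₂ + 2f₃ + 3f₄ + 3f₅ + f₆] = 0.125·(10.666667) = 1.3333.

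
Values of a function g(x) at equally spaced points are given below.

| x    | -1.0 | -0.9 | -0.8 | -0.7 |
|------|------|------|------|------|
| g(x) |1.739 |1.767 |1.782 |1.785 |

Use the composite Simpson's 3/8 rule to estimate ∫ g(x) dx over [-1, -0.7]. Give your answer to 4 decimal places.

h = 0.1, n = 3.
(3h/8)·[y₀ + 3y₁ + 3y₂ + y₃] = 0.0375·(14.171) = 0.5314.

0.5314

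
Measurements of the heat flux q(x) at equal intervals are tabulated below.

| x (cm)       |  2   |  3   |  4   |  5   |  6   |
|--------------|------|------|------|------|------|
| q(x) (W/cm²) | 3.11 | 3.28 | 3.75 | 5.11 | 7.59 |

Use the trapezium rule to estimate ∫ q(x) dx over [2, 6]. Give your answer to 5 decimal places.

h = 1, n = 4.
(h/2)·[y₀ + 2y₁ + 2y₂ + 2y₃ + y₄] = 0.5·(34.98) = 17.49000.

17.49000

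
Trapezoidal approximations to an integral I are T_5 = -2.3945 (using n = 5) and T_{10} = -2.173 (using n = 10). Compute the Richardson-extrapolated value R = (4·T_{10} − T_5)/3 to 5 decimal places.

R = (4·T_{10} − T_5) / 3 = (4·(-2.173) − (-2.3945))/3 = (-6.2975)/3 = -2.09917.

-2.09917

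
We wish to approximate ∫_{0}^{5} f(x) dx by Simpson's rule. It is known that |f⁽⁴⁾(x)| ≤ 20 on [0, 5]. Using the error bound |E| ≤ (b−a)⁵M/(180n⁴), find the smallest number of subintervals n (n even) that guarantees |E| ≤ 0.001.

Need 62500/(180n⁴) ≤ 0.001.
n⁴ ≥ 62500/(180·0.001) = 347222 ⇒ n ≥ 24.2746, so the smallest even n is 26. (n must be even for Simpson's rule.)

26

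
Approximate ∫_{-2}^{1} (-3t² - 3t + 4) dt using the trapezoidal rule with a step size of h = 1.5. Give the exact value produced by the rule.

4.125

h = (1 − (-2))/2 = 1.5.
Nodes t₀,…,t₂ = -2, -0.5, 1.
f(t) = -3t² - 3t + 4: f₀=-2, f₁=4.75, f₂=-2.
(h/2)·[f₀ + 2f₁ + f₂] = 0.75·(5.5) = 4.125.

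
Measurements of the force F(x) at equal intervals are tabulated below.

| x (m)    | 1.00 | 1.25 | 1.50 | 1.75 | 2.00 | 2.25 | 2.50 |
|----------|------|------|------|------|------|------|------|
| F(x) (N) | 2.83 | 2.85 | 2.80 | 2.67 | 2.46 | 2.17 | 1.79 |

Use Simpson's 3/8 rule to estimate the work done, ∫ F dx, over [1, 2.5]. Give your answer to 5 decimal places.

h = 0.25, n = 6.
(3h/8)·[y₀ + 3y₁ + 3y₂ + 2y₃ + 3y₄ + 3y₅ + y₆] = 0.09375·(40.80) = 3.82500.

3.82500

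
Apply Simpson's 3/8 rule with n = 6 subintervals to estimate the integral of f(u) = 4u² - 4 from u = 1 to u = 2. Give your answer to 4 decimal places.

5.3333

h = (2 − 1)/6 = 0.166667.
Nodes u₀,…,u₆ = 1, 1.166667, 1.333333, 1.5, 1.666667, 1.833333, 2.
f(u) = 4u² - 4: f₀=0, f₁=1.444444, f₂=3.111111, f₃=5, f₄=7.111111, f₅=9.444444, f₆=12.
(3h/8)·[f₀ + 3f₁ + 3f₂ + 2f₃ + 3f₄ + 3f₅ + f₆] = 0.0625·(85.333333) = 5.3333.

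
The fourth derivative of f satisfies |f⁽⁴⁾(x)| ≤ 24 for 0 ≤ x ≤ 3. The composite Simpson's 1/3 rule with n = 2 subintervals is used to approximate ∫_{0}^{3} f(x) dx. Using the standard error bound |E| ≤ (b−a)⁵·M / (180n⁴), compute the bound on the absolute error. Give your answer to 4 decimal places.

2.0250

|E| ≤ (3)⁵·24 / (180·2⁴) = 5832/2880 = 2.0250.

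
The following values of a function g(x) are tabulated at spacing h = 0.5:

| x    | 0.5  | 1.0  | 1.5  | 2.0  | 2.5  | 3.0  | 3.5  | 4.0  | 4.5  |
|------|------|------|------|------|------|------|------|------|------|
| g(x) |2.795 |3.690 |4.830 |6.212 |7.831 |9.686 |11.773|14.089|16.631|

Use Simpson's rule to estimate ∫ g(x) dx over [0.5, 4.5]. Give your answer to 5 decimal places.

h = 0.5, n = 8.
(h/3)·[y₀ + 4y₁ + 2y₂ + 4y₃ + 2y₄ + 4y₅ + 2y₆ + 4y₇ + y₈] = 0.166667·(203.002) = 33.83367.

33.83367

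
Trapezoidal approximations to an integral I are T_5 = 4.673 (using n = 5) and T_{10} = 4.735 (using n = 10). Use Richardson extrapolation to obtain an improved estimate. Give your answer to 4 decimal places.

R = (4·T_{10} − T_5) / 3 = (4·4.735 − 4.673)/3 = (14.267)/3 = 4.7557.

4.7557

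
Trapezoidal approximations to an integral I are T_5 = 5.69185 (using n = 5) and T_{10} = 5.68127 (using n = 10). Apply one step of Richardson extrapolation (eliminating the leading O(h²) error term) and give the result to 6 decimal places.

R = (4·T_{10} − T_5) / 3 = (4·5.68127 − 5.69185)/3 = (17.03323)/3 = 5.677743.

5.677743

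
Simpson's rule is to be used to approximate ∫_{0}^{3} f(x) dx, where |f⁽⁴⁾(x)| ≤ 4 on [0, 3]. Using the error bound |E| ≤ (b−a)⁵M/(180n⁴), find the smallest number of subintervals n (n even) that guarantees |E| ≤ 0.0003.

12

Need 972/(180n⁴) ≤ 0.0003.
n⁴ ≥ 972/(180·0.0003) = 18000 ⇒ n ≥ 11.5829, so the smallest even n is 12. (n must be even for Simpson's rule.)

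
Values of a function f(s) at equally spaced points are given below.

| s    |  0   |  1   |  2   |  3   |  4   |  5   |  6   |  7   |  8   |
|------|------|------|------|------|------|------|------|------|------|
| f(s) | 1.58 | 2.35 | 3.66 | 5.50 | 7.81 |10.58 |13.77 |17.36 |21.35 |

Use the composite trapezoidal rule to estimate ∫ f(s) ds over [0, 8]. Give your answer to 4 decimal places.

72.4950

h = 1, n = 8.
(h/2)·[y₀ + 2y₁ + 2y₂ + 2y₃ + 2y₄ + 2y₅ + 2y₆ + 2y₇ + y₈] = 0.5·(144.99) = 72.4950.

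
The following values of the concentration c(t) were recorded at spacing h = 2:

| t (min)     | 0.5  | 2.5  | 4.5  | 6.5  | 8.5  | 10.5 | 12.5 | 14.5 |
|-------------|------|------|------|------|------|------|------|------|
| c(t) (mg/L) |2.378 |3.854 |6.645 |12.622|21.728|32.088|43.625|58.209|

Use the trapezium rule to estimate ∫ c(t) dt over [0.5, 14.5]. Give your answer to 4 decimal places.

h = 2, n = 7.
(h/2)·[y₀ + 2y₁ + 2y₂ + 2y₃ + 2y₄ + 2y₅ + 2y₆ + y₇] = 1·(301.711) = 301.7110.

301.7110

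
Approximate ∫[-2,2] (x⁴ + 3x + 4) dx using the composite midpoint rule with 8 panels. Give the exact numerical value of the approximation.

h = (2 − (-2))/8 = 0.5.
Midpoints m₁,…,m₈ = -1.75, -1.25, -0.75, -0.25, 0.25, 0.75, 1.25, 1.75.
f(m₁)=8.12890625, f(m₂)=2.69140625, f(m₃)=2.06640625, f(m₄)=3.25390625, f(m₅)=4.75390625, f(m₆)=6.56640625, f(m₇)=10.19140625, f(m₈)=18.62890625.
h·[f(m₁) + f(m₂) + f(m₃) + f(m₄) + f(m₅) + f(m₆) + f(m₇) + f(m₈)] = 0.5·(56.28125) = 28.140625.

28.140625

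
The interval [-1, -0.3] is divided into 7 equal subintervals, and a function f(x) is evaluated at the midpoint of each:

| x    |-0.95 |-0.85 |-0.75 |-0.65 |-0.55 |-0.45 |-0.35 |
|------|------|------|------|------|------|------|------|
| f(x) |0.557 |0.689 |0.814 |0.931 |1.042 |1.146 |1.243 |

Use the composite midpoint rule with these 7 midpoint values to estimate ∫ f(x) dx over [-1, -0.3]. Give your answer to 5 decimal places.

0.64220

h = 0.1, n = 7.
h·[y(m₁) + y(m₂) + y(m₃) + y(m₄) + y(m₅) + y(m₆) + y(m₇)] = 0.1·(6.422) = 0.64220.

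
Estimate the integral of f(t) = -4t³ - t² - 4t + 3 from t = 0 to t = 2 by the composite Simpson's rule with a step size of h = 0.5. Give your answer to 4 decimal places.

-20.6667

h = (2 − 0)/4 = 0.5.
Nodes t₀,…,t₄ = 0, 0.5, 1, 1.5, 2.
f(t) = -4t³ - t² - 4t + 3: f₀=3, f₁=0.25, f₂=-6, f₃=-18.75, f₄=-41.
(h/3)·[f₀ + 4f₁ + 2f₂ + 4f₃ + f₄] = 0.166667·(-124) = -20.6667.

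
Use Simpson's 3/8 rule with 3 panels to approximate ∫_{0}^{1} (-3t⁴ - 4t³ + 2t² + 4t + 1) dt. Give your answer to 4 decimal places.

2.0556

h = (1 − 0)/3 = 0.333333.
Nodes t₀,…,t₃ = 0, 0.333333, 0.666667, 1.
f(t) = -3t⁴ - 4t³ + 2t² + 4t + 1: f₀=1, f₁=2.370370, f₂=2.777778, f₃=0.
(3h/8)·[f₀ + 3f₁ + 3f₂ + f₃] = 0.125·(16.444444) = 2.0556.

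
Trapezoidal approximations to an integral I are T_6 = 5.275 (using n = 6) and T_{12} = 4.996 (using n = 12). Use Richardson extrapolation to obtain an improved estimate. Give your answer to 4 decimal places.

R = (4·T_{12} − T_6) / 3 = (4·4.996 − 5.275)/3 = (14.709)/3 = 4.9030.

4.9030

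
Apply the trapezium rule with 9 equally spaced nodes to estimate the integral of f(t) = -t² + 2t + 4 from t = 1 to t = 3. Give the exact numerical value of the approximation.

h = (3 − 1)/8 = 0.25.
Nodes t₀,…,t₈ = 1, 1.25, 1.5, 1.75, 2, 2.25, 2.5, 2.75, 3.
f(t) = -t² + 2t + 4: f₀=5, f₁=4.9375, f₂=4.75, f₃=4.4375, f₄=4, f₅=3.4375, f₆=2.75, f₇=1.9375, f₈=1.
(h/2)·[f₀ + 2f₁ + 2f₂ + 2f₃ + 2f₄ + 2f₅ + 2f₆ + 2f₇ + f₈] = 0.125·(58.5) = 7.3125.

7.3125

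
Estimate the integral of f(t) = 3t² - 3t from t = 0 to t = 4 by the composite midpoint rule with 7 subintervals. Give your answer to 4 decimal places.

h = (4 − 0)/7 = 0.571429.
Midpoints m₁,…,m₇ = 0.285714, 0.857143, 1.428571, 2, 2.571429, 3.142857, 3.714286.
f(m₁)=-0.612245, f(m₂)=-0.367347, f(m₃)=1.836735, f(m₄)=6, f(m₅)=12.122449, f(m₆)=20.204082, f(m₇)=30.244898.
h·[f(m₁) + f(m₂) + f(m₃) + f(m₄) + f(m₅) + f(m₆) + f(m₇)] = 0.571429·(69.428571) = 39.6735.

39.6735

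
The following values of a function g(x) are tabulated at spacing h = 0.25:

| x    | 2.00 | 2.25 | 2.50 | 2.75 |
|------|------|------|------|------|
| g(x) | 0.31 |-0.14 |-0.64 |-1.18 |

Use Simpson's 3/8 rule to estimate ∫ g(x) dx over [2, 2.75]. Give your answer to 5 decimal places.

h = 0.25, n = 3.
(3h/8)·[y₀ + 3y₁ + 3y₂ + y₃] = 0.09375·(-3.21) = -0.30094.

-0.30094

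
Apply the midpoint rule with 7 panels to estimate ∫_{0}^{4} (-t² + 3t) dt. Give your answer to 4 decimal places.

h = (4 − 0)/7 = 0.571429.
Midpoints m₁,…,m₇ = 0.285714, 0.857143, 1.428571, 2, 2.571429, 3.142857, 3.714286.
f(m₁)=0.775510, f(m₂)=1.836735, f(m₃)=2.244898, f(m₄)=2, f(m₅)=1.102041, f(m₆)=-0.448980, f(m₇)=-2.653061.
h·[f(m₁) + f(m₂) + f(m₃) + f(m₄) + f(m₅) + f(m₆) + f(m₇)] = 0.571429·(4.857143) = 2.7755.

2.7755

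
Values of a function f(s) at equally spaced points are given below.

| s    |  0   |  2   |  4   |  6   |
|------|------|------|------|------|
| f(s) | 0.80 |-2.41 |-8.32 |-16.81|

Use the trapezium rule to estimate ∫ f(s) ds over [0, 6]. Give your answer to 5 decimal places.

-37.47000

h = 2, n = 3.
(h/2)·[y₀ + 2y₁ + 2y₂ + y₃] = 1·(-37.47) = -37.47000.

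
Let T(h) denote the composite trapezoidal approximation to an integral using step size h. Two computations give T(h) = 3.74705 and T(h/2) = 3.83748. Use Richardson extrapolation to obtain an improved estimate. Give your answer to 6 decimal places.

R = (4·T(h/2) − T(h)) / 3 = (4·3.83748 − 3.74705)/3 = (11.60287)/3 = 3.867623.

3.867623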